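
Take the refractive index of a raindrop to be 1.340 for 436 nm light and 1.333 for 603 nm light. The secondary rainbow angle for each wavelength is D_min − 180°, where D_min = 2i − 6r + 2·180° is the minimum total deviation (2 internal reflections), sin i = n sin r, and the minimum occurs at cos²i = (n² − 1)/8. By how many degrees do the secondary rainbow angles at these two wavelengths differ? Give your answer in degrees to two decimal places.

1.82°

At 436 nm (n = 1.340): cos²i = 0.09945 → i = 71.618°, r = 45.088°, D_min = 232.709°, rainbow angle = 52.709°.
At 603 nm (n = 1.333): cos²i = 0.09711 → i = 71.843°, r = 45.466°, D_min = 230.891°, rainbow angle = 50.891°.
Angular width = |52.709° − 50.891°| = 1.818°.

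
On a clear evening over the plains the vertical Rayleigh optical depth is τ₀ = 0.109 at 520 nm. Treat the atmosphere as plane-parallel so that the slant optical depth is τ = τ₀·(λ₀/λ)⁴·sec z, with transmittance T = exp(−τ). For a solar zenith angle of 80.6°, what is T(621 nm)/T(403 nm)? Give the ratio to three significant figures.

4.58

Airmass: sec 80.6° = 6.1227.
τ(621 nm) = 0.109 × (520/621)⁴ × 6.1227 = 0.109 × 0.4916 × 6.1227 = 0.3281.
τ(403 nm) = 0.109 × (520/403)⁴ × 6.1227 = 0.109 × 2.7720 × 6.1227 = 1.8500.
T(621)/T(403) = exp(τ_B − τ_A) = exp(1.5219) = 4.5807.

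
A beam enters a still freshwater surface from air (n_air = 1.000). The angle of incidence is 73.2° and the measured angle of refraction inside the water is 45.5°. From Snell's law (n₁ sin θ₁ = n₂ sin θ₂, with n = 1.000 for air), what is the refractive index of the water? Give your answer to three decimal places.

1.342

n = sin θ_i / sin θ_r = sin 73.2° / sin 45.5° = 0.9573 / 0.7133 = 1.3422.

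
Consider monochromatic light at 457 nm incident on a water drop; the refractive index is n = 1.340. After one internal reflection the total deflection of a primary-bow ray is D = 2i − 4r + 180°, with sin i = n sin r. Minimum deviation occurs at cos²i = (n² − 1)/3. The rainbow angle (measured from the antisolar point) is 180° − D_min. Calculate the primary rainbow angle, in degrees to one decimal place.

41.1°

cos²i = (1.79560 − 1)/3 = 0.26520; i = arccos(0.51498) = 59.004°.
sin r = sin 59.004°/1.340 = 0.63971; r = 39.770°.
D_min = 2·59.004° − 4·39.770° + 180° = 138.929°.
Rainbow angle = 180° − D_min = 41.071°.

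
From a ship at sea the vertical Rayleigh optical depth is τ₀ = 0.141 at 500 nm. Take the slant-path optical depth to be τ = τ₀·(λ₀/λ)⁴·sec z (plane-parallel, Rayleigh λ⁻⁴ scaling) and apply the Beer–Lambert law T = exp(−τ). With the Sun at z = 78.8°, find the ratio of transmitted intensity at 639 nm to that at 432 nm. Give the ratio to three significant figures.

Airmass: sec 78.8° = 5.1484.
τ(639 nm) = 0.141 × (500/639)⁴ × 5.1484 = 0.141 × 0.3749 × 5.1484 = 0.2721.
τ(432 nm) = 0.141 × (500/432)⁴ × 5.1484 = 0.141 × 1.7945 × 5.1484 = 1.3027.
T(639)/T(432) = exp(τ_B − τ_A) = exp(1.0306) = 2.8026.

2.80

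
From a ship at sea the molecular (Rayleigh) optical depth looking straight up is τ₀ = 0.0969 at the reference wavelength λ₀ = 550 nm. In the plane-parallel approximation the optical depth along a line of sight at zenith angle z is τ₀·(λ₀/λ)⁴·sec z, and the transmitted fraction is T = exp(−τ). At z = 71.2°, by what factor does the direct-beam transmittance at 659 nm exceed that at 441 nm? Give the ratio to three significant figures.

1.79

Airmass: sec 71.2° = 3.1030.
τ(659 nm) = 0.0969 × (550/659)⁴ × 3.1030 = 0.0969 × 0.4852 × 3.1030 = 0.1459.
τ(441 nm) = 0.0969 × (550/441)⁴ × 3.1030 = 0.0969 × 2.4193 × 3.1030 = 0.7275.
T(659)/T(441) = exp(τ_B − τ_A) = exp(0.5816) = 1.7888.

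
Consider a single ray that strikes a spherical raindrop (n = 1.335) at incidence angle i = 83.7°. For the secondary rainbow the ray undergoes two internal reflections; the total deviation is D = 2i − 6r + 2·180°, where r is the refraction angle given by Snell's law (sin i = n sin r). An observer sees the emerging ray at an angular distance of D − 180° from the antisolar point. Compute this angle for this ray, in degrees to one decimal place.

sin r = sin 83.7° / 1.335 = 0.9940/1.335 = 0.7445; r = 48.12°.
D = 2·83.7° − 6·48.12° + 2·180° = 167.40° − 288.72° + 360° = 238.68°.
Angle from antisolar point = D − 180° = 58.68°.

58.7°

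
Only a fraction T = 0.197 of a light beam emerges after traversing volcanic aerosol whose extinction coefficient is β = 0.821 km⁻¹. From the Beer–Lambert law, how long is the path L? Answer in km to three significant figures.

Beer–Lambert: T = exp(−βL) ⇒ L = −ln(T)/β = −ln(0.197)/0.821 = 1.6246/0.821 = 1.979 km.

1.98 km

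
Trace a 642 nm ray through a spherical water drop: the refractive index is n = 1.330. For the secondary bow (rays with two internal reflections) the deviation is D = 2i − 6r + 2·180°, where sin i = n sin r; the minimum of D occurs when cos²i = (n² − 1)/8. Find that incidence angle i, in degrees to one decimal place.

cos²i = (1.330² − 1)/8 = (1.76890 − 1)/8 = 0.09611.
cos i = 0.31002, so i = 71.940°.

71.9°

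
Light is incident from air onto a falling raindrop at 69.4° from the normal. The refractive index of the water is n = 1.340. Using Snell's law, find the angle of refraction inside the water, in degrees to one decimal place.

Snell: sin θ_r = sin θ_i / n = sin 69.4° / 1.340 = 0.9361 / 1.340 = 0.6986.
θ_r = arcsin(0.6986) = 44.31°.

44.3°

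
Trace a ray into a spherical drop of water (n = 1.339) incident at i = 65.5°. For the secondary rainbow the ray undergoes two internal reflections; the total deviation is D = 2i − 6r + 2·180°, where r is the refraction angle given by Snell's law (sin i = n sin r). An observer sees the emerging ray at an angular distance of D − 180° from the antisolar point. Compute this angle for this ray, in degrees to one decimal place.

54.1°

sin r = sin 65.5° / 1.339 = 0.9100/1.339 = 0.6796; r = 42.81°.
D = 2·65.5° − 6·42.81° + 2·180° = 131.00° − 256.87° + 360° = 234.13°.
Angle from antisolar point = D − 180° = 54.13°.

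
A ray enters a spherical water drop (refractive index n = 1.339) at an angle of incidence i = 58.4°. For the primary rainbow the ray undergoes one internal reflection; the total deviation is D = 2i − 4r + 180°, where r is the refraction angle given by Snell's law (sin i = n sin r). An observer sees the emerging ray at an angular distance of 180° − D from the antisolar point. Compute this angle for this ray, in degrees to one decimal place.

sin r = sin 58.4° / 1.339 = 0.8517/1.339 = 0.6361; r = 39.50°.
D = 2·58.4° − 4·39.50° + 180° = 116.80° − 158.00° + 180° = 138.80°.
Angle from antisolar point = 180° − D = 41.20°.

41.2°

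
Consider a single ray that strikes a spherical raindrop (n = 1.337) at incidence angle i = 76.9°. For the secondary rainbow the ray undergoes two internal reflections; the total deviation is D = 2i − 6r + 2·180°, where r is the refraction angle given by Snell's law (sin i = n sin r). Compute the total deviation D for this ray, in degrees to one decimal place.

sin r = sin 76.9° / 1.337 = 0.9740/1.337 = 0.7285; r = 46.76°.
D = 2·76.9° − 6·46.76° + 2·180° = 153.80° − 280.55° + 360° = 233.25°.

233.2°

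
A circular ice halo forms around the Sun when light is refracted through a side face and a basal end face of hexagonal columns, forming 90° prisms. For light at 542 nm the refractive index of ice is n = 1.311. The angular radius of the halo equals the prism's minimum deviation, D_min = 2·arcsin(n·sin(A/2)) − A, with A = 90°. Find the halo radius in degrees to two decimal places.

45.95°

n·sin(A/2) = 1.311 × sin 45° = 1.311 × 0.7071 = 0.9270.
D_min = 2·arcsin(0.9270) − 90° = 2 × 67.974° − 90° = 45.949°.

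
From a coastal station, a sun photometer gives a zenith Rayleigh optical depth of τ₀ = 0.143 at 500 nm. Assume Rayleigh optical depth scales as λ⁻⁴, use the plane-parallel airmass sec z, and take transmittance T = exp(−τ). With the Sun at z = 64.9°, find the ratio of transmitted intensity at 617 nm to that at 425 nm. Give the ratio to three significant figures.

Airmass: sec 64.9° = 2.3574.
τ(617 nm) = 0.143 × (500/617)⁴ × 2.3574 = 0.143 × 0.4313 × 2.3574 = 0.1454.
τ(425 nm) = 0.143 × (500/425)⁴ × 2.3574 = 0.143 × 1.9157 × 2.3574 = 0.6458.
T(617)/T(425) = exp(τ_B − τ_A) = exp(0.5004) = 1.6494.

1.65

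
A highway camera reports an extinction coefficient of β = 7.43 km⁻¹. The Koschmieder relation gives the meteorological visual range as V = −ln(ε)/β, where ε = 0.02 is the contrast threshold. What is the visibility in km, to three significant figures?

V = −ln(0.02) / 7.43 = 3.912 / 7.43 = 0.5265 km.

0.527 km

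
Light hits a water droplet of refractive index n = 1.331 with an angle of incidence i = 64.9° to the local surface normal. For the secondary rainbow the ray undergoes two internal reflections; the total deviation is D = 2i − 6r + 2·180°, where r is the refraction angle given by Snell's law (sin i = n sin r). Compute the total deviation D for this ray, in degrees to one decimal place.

232.6°

sin r = sin 64.9° / 1.331 = 0.9056/1.331 = 0.6804; r = 42.87°.
D = 2·64.9° − 6·42.87° + 2·180° = 129.80° − 257.23° + 360° = 232.57°.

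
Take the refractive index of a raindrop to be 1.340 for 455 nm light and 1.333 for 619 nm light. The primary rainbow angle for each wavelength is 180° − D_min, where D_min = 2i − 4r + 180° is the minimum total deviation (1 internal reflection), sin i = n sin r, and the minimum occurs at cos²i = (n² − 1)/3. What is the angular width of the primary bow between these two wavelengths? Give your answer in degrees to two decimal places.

At 455 nm (n = 1.340): cos²i = 0.26520 → i = 59.004°, r = 39.770°, D_min = 138.929°, rainbow angle = 41.071°.
At 619 nm (n = 1.333): cos²i = 0.25896 → i = 59.410°, r = 40.225°, D_min = 137.922°, rainbow angle = 42.078°.
Angular width = |41.071° − 42.078°| = 1.007°.

1.01°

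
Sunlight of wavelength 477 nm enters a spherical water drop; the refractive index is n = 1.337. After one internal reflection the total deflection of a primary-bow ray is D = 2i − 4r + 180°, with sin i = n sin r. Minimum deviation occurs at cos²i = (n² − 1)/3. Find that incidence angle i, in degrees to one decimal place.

59.2°

cos²i = (1.337² − 1)/3 = (1.78757 − 1)/3 = 0.26252.
cos i = 0.51237, so i = 59.178°.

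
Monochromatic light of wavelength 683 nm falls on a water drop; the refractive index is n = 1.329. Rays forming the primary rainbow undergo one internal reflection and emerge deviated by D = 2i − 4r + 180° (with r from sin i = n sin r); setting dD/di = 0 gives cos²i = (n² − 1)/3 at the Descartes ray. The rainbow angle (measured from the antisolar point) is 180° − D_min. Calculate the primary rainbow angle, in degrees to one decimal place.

42.7°

cos²i = (1.76624 − 1)/3 = 0.25541; i = arccos(0.50538) = 59.643°.
sin r = sin 59.643°/1.329 = 0.64928; r = 40.487°.
D_min = 2·59.643° − 4·40.487° + 180° = 137.337°.
Rainbow angle = 180° − D_min = 42.663°.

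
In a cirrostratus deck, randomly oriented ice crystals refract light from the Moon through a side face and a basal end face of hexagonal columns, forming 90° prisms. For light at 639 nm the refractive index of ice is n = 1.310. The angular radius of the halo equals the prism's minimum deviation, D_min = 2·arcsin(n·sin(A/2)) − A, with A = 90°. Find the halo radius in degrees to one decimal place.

n·sin(A/2) = 1.310 × sin 45° = 1.310 × 0.7071 = 0.9263.
D_min = 2·arcsin(0.9263) − 90° = 2 × 67.867° − 90° = 45.733°.

45.7°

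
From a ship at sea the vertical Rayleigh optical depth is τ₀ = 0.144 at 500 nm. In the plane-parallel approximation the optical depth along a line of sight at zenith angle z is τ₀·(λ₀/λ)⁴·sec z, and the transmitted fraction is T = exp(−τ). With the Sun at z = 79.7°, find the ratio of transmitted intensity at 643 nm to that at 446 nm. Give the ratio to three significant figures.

Airmass: sec 79.7° = 5.5928.
τ(643 nm) = 0.144 × (500/643)⁴ × 5.5928 = 0.144 × 0.3656 × 5.5928 = 0.2945.
τ(446 nm) = 0.144 × (500/446)⁴ × 5.5928 = 0.144 × 1.5796 × 5.5928 = 1.2721.
T(643)/T(446) = exp(τ_B − τ_A) = exp(0.9777) = 2.6582.

2.66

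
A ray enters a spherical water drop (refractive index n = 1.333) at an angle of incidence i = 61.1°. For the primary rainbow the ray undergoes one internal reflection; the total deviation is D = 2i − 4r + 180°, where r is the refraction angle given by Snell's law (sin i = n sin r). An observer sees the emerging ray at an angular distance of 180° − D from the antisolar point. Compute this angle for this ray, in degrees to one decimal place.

sin r = sin 61.1° / 1.333 = 0.8755/1.333 = 0.6568; r = 41.05°.
D = 2·61.1° − 4·41.05° + 180° = 122.20° − 164.21° + 180° = 137.99°.
Angle from antisolar point = 180° − D = 42.01°.

42.0°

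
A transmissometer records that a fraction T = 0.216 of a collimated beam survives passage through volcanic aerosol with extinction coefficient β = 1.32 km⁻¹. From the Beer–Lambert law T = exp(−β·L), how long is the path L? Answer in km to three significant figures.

1.16 km

Beer–Lambert: T = exp(−βL) ⇒ L = −ln(T)/β = −ln(0.216)/1.32 = 1.5325/1.32 = 1.161 km.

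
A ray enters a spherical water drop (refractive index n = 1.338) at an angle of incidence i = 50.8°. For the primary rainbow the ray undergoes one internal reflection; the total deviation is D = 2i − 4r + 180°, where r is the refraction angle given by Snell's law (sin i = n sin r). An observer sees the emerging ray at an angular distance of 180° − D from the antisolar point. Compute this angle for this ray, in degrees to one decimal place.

40.0°

sin r = sin 50.8° / 1.338 = 0.7749/1.338 = 0.5792; r = 35.39°.
D = 2·50.8° − 4·35.39° + 180° = 101.60° − 141.57° + 180° = 140.03°.
Angle from antisolar point = 180° − D = 39.97°.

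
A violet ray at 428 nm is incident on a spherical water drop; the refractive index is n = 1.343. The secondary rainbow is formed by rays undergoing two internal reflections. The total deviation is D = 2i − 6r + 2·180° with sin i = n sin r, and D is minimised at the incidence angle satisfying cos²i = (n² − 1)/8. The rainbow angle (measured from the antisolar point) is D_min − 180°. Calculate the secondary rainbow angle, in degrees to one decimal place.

53.5°

cos²i = (1.80365 − 1)/8 = 0.10046; i = arccos(0.31695) = 71.522°.
sin r = sin 71.522°/1.343 = 0.70621; r = 44.928°.
D_min = 2·71.522° − 6·44.928° + 360° = 233.478°.
Rainbow angle = D_min − 180° = 53.478°.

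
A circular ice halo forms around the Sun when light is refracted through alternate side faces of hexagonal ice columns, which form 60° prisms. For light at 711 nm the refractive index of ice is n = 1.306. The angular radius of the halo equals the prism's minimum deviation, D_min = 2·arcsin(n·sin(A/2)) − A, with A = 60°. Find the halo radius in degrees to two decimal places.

n·sin(A/2) = 1.306 × sin 30° = 1.306 × 0.5000 = 0.6530.
D_min = 2·arcsin(0.6530) − 60° = 2 × 40.768° − 60° = 21.536°.

21.54°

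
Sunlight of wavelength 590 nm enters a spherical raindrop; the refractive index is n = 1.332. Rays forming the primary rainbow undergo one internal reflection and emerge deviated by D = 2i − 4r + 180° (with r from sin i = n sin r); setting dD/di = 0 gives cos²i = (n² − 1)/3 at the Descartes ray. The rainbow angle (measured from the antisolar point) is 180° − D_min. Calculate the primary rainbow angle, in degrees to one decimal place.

42.2°

cos²i = (1.77422 − 1)/3 = 0.25807; i = arccos(0.50801) = 59.469°.
sin r = sin 59.469°/1.332 = 0.64666; r = 40.290°.
D_min = 2·59.469° − 4·40.290° + 180° = 137.776°.
Rainbow angle = 180° − D_min = 42.224°.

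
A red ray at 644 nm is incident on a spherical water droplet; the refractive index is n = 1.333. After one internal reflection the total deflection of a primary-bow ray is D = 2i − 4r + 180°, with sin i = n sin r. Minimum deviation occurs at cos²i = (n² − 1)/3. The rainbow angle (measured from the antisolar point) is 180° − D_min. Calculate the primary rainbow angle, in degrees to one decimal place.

42.1°

cos²i = (1.77689 − 1)/3 = 0.25896; i = arccos(0.50888) = 59.410°.
sin r = sin 59.410°/1.333 = 0.64579; r = 40.225°.
D_min = 2·59.410° − 4·40.225° + 180° = 137.922°.
Rainbow angle = 180° − D_min = 42.078°.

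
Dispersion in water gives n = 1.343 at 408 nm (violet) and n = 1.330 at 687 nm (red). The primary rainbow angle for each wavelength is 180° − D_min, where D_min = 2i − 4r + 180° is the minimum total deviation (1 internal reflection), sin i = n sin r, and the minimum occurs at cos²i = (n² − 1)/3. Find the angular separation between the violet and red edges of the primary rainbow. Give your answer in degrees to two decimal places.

At 408 nm (n = 1.343): cos²i = 0.26788 → i = 58.830°, r = 39.577°, D_min = 139.354°, rainbow angle = 40.646°.
At 687 nm (n = 1.330): cos²i = 0.25630 → i = 59.585°, r = 40.422°, D_min = 137.484°, rainbow angle = 42.516°.
Angular width = |40.646° − 42.516°| = 1.871°.

1.87°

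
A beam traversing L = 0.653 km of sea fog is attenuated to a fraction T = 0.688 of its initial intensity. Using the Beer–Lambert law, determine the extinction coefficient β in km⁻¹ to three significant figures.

0.573 km⁻¹

Beer–Lambert: T = exp(−βL) ⇒ β = −ln(T)/L = −ln(0.688)/0.653 = 0.3740/0.653 = 0.5727 km⁻¹.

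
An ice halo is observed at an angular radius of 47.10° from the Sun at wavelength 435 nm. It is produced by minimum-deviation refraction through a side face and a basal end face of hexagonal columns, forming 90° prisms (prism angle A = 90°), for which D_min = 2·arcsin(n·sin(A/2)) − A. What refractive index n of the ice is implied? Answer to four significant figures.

Rearranging: n = sin((D_min + A)/2) / sin(A/2).
(D_min + A)/2 = (47.10° + 90°)/2 = 68.550°.
n = sin 68.550° / sin 45° = 0.9307 / 0.7071 = 1.3163.

1.316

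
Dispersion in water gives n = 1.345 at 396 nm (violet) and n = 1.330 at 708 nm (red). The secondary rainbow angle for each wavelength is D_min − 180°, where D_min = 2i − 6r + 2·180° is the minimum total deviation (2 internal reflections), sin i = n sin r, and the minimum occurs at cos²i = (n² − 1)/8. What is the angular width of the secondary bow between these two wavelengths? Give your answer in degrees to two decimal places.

At 396 nm (n = 1.345): cos²i = 0.10113 → i = 71.458°, r = 44.821°, D_min = 233.987°, rainbow angle = 53.987°.
At 708 nm (n = 1.330): cos²i = 0.09611 → i = 71.940°, r = 45.630°, D_min = 230.101°, rainbow angle = 50.101°.
Angular width = |53.987° − 50.101°| = 3.886°.

3.89°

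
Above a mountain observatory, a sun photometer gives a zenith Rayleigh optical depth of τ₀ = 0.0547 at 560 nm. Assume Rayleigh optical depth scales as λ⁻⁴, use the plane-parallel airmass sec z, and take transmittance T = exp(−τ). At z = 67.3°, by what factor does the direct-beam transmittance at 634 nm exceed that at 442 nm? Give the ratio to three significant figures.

1.32

Airmass: sec 67.3° = 2.5913.
τ(634 nm) = 0.0547 × (560/634)⁴ × 2.5913 = 0.0547 × 0.6087 × 2.5913 = 0.0863.
τ(442 nm) = 0.0547 × (560/442)⁴ × 2.5913 = 0.0547 × 2.5767 × 2.5913 = 0.3652.
T(634)/T(442) = exp(τ_B − τ_A) = exp(0.2790) = 1.3217.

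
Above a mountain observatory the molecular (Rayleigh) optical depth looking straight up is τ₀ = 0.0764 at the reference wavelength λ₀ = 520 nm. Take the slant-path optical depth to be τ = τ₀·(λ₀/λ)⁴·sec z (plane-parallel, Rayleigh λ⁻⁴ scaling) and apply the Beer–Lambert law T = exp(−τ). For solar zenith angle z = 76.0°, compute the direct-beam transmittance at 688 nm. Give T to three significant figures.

sec 76.0° = 4.1336.
τ = 0.0764 × (520/688)⁴ × 4.1336 = 0.0764 × 0.3263 × 4.1336 = 0.1031.
T = exp(−0.1031) = 0.9021.

0.902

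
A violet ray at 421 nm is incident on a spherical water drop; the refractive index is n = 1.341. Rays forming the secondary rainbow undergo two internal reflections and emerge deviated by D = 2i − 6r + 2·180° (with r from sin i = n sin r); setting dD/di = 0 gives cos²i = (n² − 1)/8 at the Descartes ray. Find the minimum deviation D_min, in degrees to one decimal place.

cos²i = (1.79828 − 1)/8 = 0.09979; i = arccos(0.31589) = 71.586°.
sin r = sin 71.586°/1.341 = 0.70753; r = 45.034°.
D_min = 2·71.586° − 6·45.034° + 360° = 232.966°.

233.0°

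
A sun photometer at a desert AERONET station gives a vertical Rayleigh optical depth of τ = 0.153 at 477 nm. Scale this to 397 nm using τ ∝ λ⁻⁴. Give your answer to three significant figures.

τ(397 nm) = τ(477 nm) × (477/397)⁴ = 0.153 × (1.2015)⁴ = 0.153 × 2.0841 = 0.3189.

0.319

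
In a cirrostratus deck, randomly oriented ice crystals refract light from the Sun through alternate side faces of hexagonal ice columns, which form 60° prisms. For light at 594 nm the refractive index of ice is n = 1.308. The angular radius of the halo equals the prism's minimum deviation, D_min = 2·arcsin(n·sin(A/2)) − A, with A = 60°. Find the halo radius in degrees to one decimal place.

21.7°

n·sin(A/2) = 1.308 × sin 30° = 1.308 × 0.5000 = 0.6540.
D_min = 2·arcsin(0.6540) − 60° = 2 × 40.844° − 60° = 21.688°.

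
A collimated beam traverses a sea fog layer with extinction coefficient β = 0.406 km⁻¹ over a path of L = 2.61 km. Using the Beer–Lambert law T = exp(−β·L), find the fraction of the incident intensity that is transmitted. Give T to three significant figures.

0.347

τ = β·L = 0.406 × 2.61 = 1.0597.
T = exp(−1.0597) = 0.3466.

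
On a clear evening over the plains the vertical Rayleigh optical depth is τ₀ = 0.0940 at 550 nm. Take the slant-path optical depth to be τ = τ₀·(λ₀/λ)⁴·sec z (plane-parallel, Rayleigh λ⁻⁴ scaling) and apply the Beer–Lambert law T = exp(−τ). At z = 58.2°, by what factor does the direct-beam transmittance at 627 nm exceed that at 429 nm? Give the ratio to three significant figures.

Airmass: sec 58.2° = 1.8977.
τ(627 nm) = 0.0940 × (550/627)⁴ × 1.8977 = 0.0940 × 0.5921 × 1.8977 = 0.1056.
τ(429 nm) = 0.0940 × (550/429)⁴ × 1.8977 = 0.0940 × 2.7016 × 1.8977 = 0.4819.
T(627)/T(429) = exp(τ_B − τ_A) = exp(0.3763) = 1.4569.

1.46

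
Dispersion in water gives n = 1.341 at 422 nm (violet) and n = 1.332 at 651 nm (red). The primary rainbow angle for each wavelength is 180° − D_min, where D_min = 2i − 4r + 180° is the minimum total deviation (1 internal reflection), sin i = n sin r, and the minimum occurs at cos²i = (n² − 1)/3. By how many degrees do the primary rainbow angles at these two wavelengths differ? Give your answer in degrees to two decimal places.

At 422 nm (n = 1.341): cos²i = 0.26609 → i = 58.946°, r = 39.705°, D_min = 139.071°, rainbow angle = 40.929°.
At 651 nm (n = 1.332): cos²i = 0.25807 → i = 59.469°, r = 40.290°, D_min = 137.776°, rainbow angle = 42.224°.
Angular width = |40.929° − 42.224°| = 1.295°.

1.29°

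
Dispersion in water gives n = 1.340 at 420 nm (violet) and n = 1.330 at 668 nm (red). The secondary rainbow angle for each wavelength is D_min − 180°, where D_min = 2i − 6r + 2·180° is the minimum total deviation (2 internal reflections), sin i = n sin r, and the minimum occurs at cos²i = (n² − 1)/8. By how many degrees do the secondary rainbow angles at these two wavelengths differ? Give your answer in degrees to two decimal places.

2.61°

At 420 nm (n = 1.340): cos²i = 0.09945 → i = 71.618°, r = 45.088°, D_min = 232.709°, rainbow angle = 52.709°.
At 668 nm (n = 1.330): cos²i = 0.09611 → i = 71.940°, r = 45.630°, D_min = 230.101°, rainbow angle = 50.101°.
Angular width = |52.709° − 50.101°| = 2.608°.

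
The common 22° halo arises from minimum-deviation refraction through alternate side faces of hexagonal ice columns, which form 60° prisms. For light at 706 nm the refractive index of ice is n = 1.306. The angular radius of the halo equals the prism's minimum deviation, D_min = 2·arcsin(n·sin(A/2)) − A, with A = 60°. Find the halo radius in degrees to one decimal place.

21.5°

n·sin(A/2) = 1.306 × sin 30° = 1.306 × 0.5000 = 0.6530.
D_min = 2·arcsin(0.6530) − 60° = 2 × 40.768° − 60° = 21.536°.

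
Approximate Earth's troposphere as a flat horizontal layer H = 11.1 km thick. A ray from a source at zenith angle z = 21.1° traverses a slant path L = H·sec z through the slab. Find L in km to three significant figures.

11.9 km

sec z = 1/cos 21.1° = 1.0719.
L = 11.1 × 1.0719 = 11.898 km.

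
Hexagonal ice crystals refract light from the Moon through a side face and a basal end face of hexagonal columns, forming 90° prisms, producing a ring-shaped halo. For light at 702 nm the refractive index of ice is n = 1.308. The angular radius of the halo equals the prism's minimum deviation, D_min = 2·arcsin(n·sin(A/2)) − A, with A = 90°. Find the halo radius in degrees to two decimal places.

n·sin(A/2) = 1.308 × sin 45° = 1.308 × 0.7071 = 0.9249.
D_min = 2·arcsin(0.9249) − 90° = 2 × 67.653° − 90° = 45.305°.

45.31°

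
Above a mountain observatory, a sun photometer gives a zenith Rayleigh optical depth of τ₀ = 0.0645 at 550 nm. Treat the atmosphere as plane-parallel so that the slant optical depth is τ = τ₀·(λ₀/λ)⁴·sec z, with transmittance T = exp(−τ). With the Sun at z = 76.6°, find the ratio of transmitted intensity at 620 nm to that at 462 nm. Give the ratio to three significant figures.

1.47

Airmass: sec 76.6° = 4.3150.
τ(620 nm) = 0.0645 × (550/620)⁴ × 4.3150 = 0.0645 × 0.6193 × 4.3150 = 0.1724.
τ(462 nm) = 0.0645 × (550/462)⁴ × 4.3150 = 0.0645 × 2.0086 × 4.3150 = 0.5590.
T(620)/T(462) = exp(τ_B − τ_A) = exp(0.3867) = 1.4721.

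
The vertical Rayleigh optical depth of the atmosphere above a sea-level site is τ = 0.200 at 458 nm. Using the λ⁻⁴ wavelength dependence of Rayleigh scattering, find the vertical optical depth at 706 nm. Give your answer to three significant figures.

τ(706 nm) = τ(458 nm) × (458/706)⁴ = 0.200 × (0.6487)⁴ = 0.200 × 0.1771 = 0.0354.

0.0354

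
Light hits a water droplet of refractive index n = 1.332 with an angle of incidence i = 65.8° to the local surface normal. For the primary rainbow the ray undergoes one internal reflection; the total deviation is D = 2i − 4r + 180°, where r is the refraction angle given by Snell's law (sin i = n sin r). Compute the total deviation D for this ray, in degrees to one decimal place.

sin r = sin 65.8° / 1.332 = 0.9121/1.332 = 0.6848; r = 43.22°.
D = 2·65.8° − 4·43.22° + 180° = 131.60° − 172.87° + 180° = 138.73°.

138.7°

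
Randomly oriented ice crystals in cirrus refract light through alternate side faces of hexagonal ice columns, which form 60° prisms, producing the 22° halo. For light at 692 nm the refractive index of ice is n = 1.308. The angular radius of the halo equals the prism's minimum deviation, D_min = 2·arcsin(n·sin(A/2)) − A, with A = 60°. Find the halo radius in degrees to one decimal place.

21.7°

n·sin(A/2) = 1.308 × sin 30° = 1.308 × 0.5000 = 0.6540.
D_min = 2·arcsin(0.6540) − 60° = 2 × 40.844° − 60° = 21.688°.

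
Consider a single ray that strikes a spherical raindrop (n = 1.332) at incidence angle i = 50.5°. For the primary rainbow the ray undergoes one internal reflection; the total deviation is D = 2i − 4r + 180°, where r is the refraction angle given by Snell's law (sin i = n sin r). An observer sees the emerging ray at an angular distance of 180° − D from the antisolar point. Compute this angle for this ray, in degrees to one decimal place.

sin r = sin 50.5° / 1.332 = 0.7716/1.332 = 0.5793; r = 35.40°.
D = 2·50.5° − 4·35.40° + 180° = 101.00° − 141.60° + 180° = 139.40°.
Angle from antisolar point = 180° − D = 40.60°.

40.6°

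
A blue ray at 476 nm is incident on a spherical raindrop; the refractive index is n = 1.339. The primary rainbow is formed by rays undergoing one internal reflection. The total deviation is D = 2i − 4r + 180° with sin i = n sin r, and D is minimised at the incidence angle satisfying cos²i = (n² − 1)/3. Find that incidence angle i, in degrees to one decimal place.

cos²i = (1.339² − 1)/3 = (1.79292 − 1)/3 = 0.26431.
cos i = 0.51411, so i = 59.062°.

59.1°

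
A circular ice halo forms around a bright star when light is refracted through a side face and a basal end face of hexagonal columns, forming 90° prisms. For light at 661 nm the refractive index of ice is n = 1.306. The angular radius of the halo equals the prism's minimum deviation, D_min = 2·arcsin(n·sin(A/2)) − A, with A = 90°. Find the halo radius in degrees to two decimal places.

n·sin(A/2) = 1.306 × sin 45° = 1.306 × 0.7071 = 0.9235.
D_min = 2·arcsin(0.9235) − 90° = 2 × 67.440° − 90° = 44.881°.

44.88°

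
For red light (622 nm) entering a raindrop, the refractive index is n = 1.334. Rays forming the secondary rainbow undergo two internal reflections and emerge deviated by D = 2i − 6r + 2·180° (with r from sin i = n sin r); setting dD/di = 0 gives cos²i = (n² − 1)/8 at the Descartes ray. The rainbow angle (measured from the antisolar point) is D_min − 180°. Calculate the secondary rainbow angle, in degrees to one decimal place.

cos²i = (1.77956 − 1)/8 = 0.09744; i = arccos(0.31216) = 71.810°.
sin r = sin 71.810°/1.334 = 0.71217; r = 45.411°.
D_min = 2·71.810° − 6·45.411° + 360° = 231.153°.
Rainbow angle = D_min − 180° = 51.153°.

51.2°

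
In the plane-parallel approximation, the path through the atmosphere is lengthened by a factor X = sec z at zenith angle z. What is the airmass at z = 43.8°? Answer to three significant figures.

1.39

X = sec z = 1/cos 43.8° = 1/0.7218 = 1.3855.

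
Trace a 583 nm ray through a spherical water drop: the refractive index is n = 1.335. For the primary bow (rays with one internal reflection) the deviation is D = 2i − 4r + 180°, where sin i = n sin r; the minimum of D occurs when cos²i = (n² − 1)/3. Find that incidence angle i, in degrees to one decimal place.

59.3°

cos²i = (1.335² − 1)/3 = (1.78222 − 1)/3 = 0.26074.
cos i = 0.51063, so i = 59.294°.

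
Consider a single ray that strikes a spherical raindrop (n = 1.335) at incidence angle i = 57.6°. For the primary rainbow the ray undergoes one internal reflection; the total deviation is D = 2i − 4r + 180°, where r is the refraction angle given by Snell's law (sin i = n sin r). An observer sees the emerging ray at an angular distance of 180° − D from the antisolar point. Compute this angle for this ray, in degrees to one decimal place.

sin r = sin 57.6° / 1.335 = 0.8443/1.335 = 0.6325; r = 39.23°.
D = 2·57.6° − 4·39.23° + 180° = 115.20° − 156.93° + 180° = 138.27°.
Angle from antisolar point = 180° − D = 41.73°.

41.7°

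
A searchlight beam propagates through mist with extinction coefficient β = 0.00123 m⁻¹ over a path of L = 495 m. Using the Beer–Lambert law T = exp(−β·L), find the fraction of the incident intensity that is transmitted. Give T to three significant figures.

0.544

τ = β·L = 0.00123 × 495 = 0.6089.
T = exp(−0.6089) = 0.5440.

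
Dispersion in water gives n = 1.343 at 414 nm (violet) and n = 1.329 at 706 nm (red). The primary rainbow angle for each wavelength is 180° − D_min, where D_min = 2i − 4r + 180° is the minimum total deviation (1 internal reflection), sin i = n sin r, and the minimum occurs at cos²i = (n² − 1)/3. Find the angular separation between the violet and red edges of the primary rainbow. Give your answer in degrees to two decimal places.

2.02°

At 414 nm (n = 1.343): cos²i = 0.26788 → i = 58.830°, r = 39.577°, D_min = 139.354°, rainbow angle = 40.646°.
At 706 nm (n = 1.329): cos²i = 0.25541 → i = 59.643°, r = 40.487°, D_min = 137.337°, rainbow angle = 42.663°.
Angular width = |40.646° − 42.663°| = 2.017°.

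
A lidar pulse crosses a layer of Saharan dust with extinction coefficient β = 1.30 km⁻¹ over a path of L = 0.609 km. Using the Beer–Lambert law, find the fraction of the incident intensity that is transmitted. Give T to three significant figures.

τ = β·L = 1.30 × 0.609 = 0.7917.
T = exp(−0.7917) = 0.4531.

0.453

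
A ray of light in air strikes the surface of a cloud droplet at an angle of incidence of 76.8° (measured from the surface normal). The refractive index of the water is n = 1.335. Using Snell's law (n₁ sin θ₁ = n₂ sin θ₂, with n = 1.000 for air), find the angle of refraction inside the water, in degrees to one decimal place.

Snell: sin θ_r = sin θ_i / n = sin 76.8° / 1.335 = 0.9736 / 1.335 = 0.7293.
θ_r = arcsin(0.7293) = 46.83°.

46.8°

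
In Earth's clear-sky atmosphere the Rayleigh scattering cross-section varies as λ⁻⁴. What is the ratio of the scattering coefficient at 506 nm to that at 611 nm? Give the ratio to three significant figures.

Rayleigh scattering ∝ λ⁻⁴, so the ratio of coefficients is the inverse fourth power of the wavelength ratio.
σ(506)/σ(611) = (611/506)⁴ = (1.2075)⁴ = 2.126.

2.13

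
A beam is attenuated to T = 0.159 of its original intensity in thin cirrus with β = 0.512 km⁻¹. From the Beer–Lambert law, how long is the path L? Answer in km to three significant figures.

3.59 km

Beer–Lambert: T = exp(−βL) ⇒ L = −ln(T)/β = −ln(0.159)/0.512 = 1.8389/0.512 = 3.592 km.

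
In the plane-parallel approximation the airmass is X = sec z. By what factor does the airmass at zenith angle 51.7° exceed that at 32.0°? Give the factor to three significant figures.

1.37

X(51.7°)/X(32.0°) = sec 51.7° / sec 32.0° = cos 32.0° / cos 51.7° = 0.8480/0.6198 = 1.3683.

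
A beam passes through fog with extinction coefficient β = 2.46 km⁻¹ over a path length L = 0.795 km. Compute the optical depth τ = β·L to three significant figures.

τ = β·L = 2.46 × 0.795 = 1.9557.

1.96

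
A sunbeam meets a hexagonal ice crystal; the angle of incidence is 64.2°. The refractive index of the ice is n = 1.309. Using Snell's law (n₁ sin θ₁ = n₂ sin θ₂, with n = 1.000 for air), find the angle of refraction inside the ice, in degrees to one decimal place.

43.5°

Snell: sin θ_r = sin θ_i / n = sin 64.2° / 1.309 = 0.9003 / 1.309 = 0.6878.
θ_r = arcsin(0.6878) = 43.46°.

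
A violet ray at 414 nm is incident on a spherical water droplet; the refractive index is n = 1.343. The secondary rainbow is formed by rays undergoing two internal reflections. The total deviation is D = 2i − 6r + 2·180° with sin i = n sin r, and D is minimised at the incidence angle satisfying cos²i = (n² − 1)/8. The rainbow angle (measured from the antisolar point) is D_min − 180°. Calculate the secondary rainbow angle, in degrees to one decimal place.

cos²i = (1.80365 − 1)/8 = 0.10046; i = arccos(0.31695) = 71.522°.
sin r = sin 71.522°/1.343 = 0.70621; r = 44.928°.
D_min = 2·71.522° − 6·44.928° + 360° = 233.478°.
Rainbow angle = D_min − 180° = 53.478°.

53.5°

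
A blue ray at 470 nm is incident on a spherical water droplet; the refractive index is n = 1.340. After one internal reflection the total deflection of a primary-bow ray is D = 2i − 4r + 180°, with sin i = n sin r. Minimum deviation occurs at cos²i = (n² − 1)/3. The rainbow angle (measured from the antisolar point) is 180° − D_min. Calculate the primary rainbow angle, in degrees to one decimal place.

41.1°

cos²i = (1.79560 − 1)/3 = 0.26520; i = arccos(0.51498) = 59.004°.
sin r = sin 59.004°/1.340 = 0.63971; r = 39.770°.
D_min = 2·59.004° − 4·39.770° + 180° = 138.929°.
Rainbow angle = 180° − D_min = 41.071°.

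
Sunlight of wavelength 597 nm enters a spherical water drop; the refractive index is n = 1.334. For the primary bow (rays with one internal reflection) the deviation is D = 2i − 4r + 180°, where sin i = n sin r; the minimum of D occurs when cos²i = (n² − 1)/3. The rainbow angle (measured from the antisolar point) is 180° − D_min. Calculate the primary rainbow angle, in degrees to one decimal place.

41.9°

cos²i = (1.77956 − 1)/3 = 0.25985; i = arccos(0.50976) = 59.352°.
sin r = sin 59.352°/1.334 = 0.64492; r = 40.159°.
D_min = 2·59.352° − 4·40.159° + 180° = 138.067°.
Rainbow angle = 180° − D_min = 41.933°.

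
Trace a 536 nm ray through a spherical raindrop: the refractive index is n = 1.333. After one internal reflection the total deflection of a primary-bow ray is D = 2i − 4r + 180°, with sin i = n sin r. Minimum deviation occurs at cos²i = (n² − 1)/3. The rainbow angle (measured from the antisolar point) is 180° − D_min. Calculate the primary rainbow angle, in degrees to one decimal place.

cos²i = (1.77689 − 1)/3 = 0.25896; i = arccos(0.50888) = 59.410°.
sin r = sin 59.410°/1.333 = 0.64579; r = 40.225°.
D_min = 2·59.410° − 4·40.225° + 180° = 137.922°.
Rainbow angle = 180° − D_min = 42.078°.

42.1°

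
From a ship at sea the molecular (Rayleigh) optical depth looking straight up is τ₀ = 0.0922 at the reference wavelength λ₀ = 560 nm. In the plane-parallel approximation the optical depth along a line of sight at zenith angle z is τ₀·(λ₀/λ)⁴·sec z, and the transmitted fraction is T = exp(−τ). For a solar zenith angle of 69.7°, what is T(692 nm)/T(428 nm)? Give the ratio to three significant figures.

Airmass: sec 69.7° = 2.8824.
τ(692 nm) = 0.0922 × (560/692)⁴ × 2.8824 = 0.0922 × 0.4289 × 2.8824 = 0.1140.
τ(428 nm) = 0.0922 × (560/428)⁴ × 2.8824 = 0.0922 × 2.9307 × 2.8824 = 0.7789.
T(692)/T(428) = exp(τ_B − τ_A) = exp(0.6649) = 1.9443.

1.94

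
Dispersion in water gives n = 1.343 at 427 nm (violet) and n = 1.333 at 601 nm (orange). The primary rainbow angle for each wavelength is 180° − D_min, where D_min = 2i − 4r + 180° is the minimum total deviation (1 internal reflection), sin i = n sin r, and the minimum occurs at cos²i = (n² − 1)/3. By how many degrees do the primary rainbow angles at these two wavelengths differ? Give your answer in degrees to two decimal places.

At 427 nm (n = 1.343): cos²i = 0.26788 → i = 58.830°, r = 39.577°, D_min = 139.354°, rainbow angle = 40.646°.
At 601 nm (n = 1.333): cos²i = 0.25896 → i = 59.410°, r = 40.225°, D_min = 137.922°, rainbow angle = 42.078°.
Angular width = |40.646° − 42.078°| = 1.432°.

1.43°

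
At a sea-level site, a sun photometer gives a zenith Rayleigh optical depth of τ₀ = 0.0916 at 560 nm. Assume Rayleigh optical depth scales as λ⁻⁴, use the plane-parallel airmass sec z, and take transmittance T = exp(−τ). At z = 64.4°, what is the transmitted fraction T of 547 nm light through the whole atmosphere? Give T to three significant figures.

sec 64.4° = 2.3144.
τ = 0.0916 × (560/547)⁴ × 2.3144 = 0.0916 × 1.0985 × 2.3144 = 0.2329.
T = exp(−0.2329) = 0.7923.

0.792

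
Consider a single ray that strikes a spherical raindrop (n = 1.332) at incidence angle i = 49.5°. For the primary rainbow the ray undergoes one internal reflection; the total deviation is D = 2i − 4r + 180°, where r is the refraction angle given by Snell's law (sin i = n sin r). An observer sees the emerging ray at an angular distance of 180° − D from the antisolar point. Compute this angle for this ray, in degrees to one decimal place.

sin r = sin 49.5° / 1.332 = 0.7604/1.332 = 0.5709; r = 34.81°.
D = 2·49.5° − 4·34.81° + 180° = 99.00° − 139.25° + 180° = 139.75°.
Angle from antisolar point = 180° − D = 40.25°.

40.2°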